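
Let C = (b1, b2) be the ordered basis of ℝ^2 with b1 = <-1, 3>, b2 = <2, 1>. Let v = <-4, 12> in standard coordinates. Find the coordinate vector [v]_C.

We seek scalars with c_1 b1 + c_2 b2 = v; equivalently solve M c = v where the columns of M are b1, b2.
System: -c_1 + 2c_2 = -4, 3c_1 + c_2 = 12; solving gives c_1 = 4, c_2 = 0.
Check: 4b1 + 0·b2 = <-4, 12>.

<4, 0>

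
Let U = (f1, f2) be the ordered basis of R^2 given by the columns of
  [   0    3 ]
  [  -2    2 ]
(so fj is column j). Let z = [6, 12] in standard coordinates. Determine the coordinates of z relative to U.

Write z = c_1 f1 + c_2 f2 and solve for the c_i.
System: 0c_1 + 3c_2 = 6, -2c_1 + 2c_2 = 12; solving gives c_1 = -4, c_2 = 2.
Check: -4f1 + 2f2 = [6, 12].

[-4, 2]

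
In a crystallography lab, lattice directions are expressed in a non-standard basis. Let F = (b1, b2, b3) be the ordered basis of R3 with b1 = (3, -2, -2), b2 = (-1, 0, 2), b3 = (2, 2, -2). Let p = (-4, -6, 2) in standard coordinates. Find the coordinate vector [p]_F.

We seek scalars with c_1 b1 + ... + c_3 b3 = p; equivalently solve M c = p where the columns of M are b1, ..., b3.
Solving this 3x3 system gives c = (0, -2, -3).
Check: 0·b1 - 2b2 - 3b3 = (-4, -6, 2).

(0, -2, -3)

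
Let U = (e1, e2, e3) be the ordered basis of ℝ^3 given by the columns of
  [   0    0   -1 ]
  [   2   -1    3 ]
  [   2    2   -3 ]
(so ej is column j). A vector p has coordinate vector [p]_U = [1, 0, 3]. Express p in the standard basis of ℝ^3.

The coordinates say p = e1 + 0·e2 + 3e3; adding the scaled basis vectors gives [-3, 11, -7].

[-3, 11, -7]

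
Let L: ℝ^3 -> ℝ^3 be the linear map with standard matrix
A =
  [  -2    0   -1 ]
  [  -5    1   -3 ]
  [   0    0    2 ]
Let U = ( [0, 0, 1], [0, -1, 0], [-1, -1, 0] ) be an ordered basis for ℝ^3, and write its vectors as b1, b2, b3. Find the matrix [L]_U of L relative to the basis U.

[[2, 0, 0], [2, 1, -2], [1, 0, -2]]

With P the matrix whose columns are b1, ..., b3, [L]_U = P^(-1) A P.
Column by column: L(b1) = A b1 = [-1, -3, 2]; its U-coordinates [2, 2, 1] give column 1.
Continuing for each basis vector yields [L]_U = [[2, 0, 0], [2, 1, -2], [1, 0, -2]].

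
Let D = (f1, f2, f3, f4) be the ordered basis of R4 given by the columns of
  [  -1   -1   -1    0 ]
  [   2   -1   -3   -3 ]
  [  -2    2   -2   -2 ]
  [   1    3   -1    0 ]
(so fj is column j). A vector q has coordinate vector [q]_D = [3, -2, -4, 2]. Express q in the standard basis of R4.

[3, 14, -6, 1]

The coordinates say q = 3f1 - 2f2 - 4f3 + 2f4; adding the scaled basis vectors gives [3, 14, -6, 1].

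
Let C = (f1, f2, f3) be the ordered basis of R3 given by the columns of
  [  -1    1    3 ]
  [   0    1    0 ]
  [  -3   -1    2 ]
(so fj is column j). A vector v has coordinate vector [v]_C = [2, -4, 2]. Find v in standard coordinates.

[0, -4, 2]

By definition v = 2f1 - 4f2 + 2f3.
Summing componentwise gives [0, -4, 2].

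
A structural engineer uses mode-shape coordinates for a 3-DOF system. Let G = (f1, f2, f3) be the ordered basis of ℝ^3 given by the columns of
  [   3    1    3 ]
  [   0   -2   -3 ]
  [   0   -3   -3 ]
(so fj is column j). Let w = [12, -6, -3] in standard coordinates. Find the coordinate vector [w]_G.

We seek scalars with c_1 f1 + ... + c_3 f3 = w; equivalently solve M c = w where the columns of M are f1, ..., f3.
Row-reducing the augmented matrix [M | w] gives c = (1, -3, 4).
Check: f1 - 3f2 + 4f3 = [12, -6, -3].

[1, -3, 4]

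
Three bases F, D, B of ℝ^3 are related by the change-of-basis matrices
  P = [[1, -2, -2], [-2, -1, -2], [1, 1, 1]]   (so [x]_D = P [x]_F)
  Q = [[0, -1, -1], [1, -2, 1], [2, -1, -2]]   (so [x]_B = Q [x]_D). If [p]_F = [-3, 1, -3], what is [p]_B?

[-6, -26, 1]

Apply P to get D-coordinates [1, 11, -5], then Q to get B-coordinates.
The result is [p]_B = [-6, -26, 1].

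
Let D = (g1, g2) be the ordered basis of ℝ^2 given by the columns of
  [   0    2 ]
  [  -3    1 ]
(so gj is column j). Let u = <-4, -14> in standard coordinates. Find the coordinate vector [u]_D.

<4, -2>

We seek scalars with c_1 g1 + c_2 g2 = u; equivalently solve M c = u where the columns of M are g1, g2.
System: 0c_1 + 2c_2 = -4, -3c_1 + c_2 = -14; solving gives c_1 = 4, c_2 = -2.
Check: 4g1 - 2g2 = <-4, -14>.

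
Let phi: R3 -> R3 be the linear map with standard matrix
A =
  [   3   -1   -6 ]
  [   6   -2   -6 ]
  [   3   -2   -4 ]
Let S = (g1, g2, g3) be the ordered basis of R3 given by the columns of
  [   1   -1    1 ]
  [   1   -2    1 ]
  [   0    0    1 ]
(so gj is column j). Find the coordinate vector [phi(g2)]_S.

(-1, 1, 1)

Compute phi(g2) = A g2 = (-1, -2, 1) in standard coordinates.
Then write this in S-coordinates: solve for y in y_1 g1 + ... + y_3 g3 = (-1, -2, 1).
This gives y = (-1, 1, 1), which is column 2 of [phi]_S.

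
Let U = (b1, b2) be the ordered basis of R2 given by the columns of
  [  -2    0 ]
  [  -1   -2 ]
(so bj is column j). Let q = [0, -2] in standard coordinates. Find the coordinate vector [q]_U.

[0, 1]

We seek scalars with c_1 b1 + c_2 b2 = q; equivalently solve M c = q where the columns of M are b1, b2.
System: -2c_1 + 0c_2 = 0, -c_1 - 2c_2 = -2; solving gives c_1 = 0, c_2 = 1.
Check: 0·b1 + b2 = [0, -2].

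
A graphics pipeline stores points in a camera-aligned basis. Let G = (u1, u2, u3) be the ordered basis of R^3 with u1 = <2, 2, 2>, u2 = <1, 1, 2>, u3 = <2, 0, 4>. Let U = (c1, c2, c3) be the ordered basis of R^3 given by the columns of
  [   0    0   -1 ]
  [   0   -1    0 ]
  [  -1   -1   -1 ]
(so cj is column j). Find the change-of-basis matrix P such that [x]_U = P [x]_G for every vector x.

Let M have columns uj and N have columns cj. Then for every x, N [x]_U = x = M [x]_G, so P = N^(-1) M.
Since det N = 1, N^(-1) has integer entries; multiplying gives P = [[2, 0, -2], [-2, -1, 0], [-2, -1, -2]].

[[2, 0, -2], [-2, -1, 0], [-2, -1, -2]]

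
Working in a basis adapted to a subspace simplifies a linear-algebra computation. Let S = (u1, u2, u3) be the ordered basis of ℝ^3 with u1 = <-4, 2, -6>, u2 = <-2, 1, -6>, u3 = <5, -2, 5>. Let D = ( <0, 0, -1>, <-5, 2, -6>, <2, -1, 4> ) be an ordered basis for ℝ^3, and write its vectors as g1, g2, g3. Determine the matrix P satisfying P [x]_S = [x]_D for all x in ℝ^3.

Take x = uj: its S-coordinates are the j-th standard unit vector, so P e_j — column j of P — equals [uj]_D.
u1 = -2g1 + 0·g2 - 2g3, giving column 1 = <-2, 0, -2>; repeating for each j gives P = [[-2, 2, 1], [0, 0, -1], [-2, -1, 0]].

[[-2, 2, 1], [0, 0, -1], [-2, -1, 0]]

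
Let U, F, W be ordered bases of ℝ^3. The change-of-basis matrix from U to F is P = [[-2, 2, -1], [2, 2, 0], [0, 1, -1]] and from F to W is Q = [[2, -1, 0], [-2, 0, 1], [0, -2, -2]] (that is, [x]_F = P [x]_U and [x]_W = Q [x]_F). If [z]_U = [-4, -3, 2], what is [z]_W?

Apply P to get F-coordinates [0, -14, -5], then Q to get W-coordinates.
The result is [z]_W = [14, -5, 38].

[14, -5, 38]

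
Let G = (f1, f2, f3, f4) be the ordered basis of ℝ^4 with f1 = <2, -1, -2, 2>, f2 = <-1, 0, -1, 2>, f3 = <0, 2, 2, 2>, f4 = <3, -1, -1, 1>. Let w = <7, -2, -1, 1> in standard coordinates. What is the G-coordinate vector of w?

Write w = c_1 f1 + ... + c_4 f4 and solve for the c_i.
Gaussian elimination on [M | w] yields c = (-1, 0, 0, 3).
Check: -f1 + 0·f2 + 0·f3 + 3f4 = <7, -2, -1, 1>.

<-1, 0, 0, 3>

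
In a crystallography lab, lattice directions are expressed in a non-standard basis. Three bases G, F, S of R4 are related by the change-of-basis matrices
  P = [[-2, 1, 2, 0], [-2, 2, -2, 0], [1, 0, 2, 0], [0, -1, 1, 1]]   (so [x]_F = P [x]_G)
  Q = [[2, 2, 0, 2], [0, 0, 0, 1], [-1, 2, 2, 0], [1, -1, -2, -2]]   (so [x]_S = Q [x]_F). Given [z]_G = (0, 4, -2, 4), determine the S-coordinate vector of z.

(20, -2, 16, 0)

First [z]_F = P [z]_G = (0, 12, -4, -2).
Then [z]_S = Q [z]_F = (20, -2, 16, 0).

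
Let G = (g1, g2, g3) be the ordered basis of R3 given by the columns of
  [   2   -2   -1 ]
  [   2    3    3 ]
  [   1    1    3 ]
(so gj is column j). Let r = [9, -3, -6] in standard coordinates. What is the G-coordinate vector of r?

[3, 0, -3]

[r]_G is the unique c with M c = r, where M has columns g1, ..., g3.
Solving this 3x3 system gives c = (3, 0, -3).
Check: 3g1 + 0·g2 - 3g3 = [9, -3, -6].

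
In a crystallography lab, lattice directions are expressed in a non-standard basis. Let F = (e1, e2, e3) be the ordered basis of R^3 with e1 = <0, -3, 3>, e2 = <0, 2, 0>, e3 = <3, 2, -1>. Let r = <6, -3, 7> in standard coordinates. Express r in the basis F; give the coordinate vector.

<3, 1, 2>

[r]_F is the unique c with M c = r, where M has columns e1, ..., e3.
Row-reducing the augmented matrix [M | r] gives c = (3, 1, 2).
Check: 3e1 + e2 + 2e3 = <6, -3, 7>.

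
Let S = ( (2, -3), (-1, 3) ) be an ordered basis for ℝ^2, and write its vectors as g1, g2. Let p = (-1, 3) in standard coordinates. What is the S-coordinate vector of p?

(0, 1)

[p]_S is the unique c with M c = p, where M has columns g1, g2.
System: 2c_1 - c_2 = -1, -3c_1 + 3c_2 = 3; solving gives c_1 = 0, c_2 = 1.
Check: 0·g1 + g2 = (-1, 3).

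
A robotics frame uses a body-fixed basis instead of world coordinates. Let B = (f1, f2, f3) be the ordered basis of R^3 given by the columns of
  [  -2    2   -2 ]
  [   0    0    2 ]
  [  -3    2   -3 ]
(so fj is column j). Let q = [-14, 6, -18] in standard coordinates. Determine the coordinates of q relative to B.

[1, -3, 3]

We seek scalars with c_1 f1 + ... + c_3 f3 = q; equivalently solve M c = q where the columns of M are f1, ..., f3.
Row-reducing the augmented matrix [M | q] gives c = (1, -3, 3).
Check: f1 - 3f2 + 3f3 = [-14, 6, -18].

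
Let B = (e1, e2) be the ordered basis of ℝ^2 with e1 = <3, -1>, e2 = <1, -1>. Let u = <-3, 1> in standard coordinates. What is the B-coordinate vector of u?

We seek scalars with c_1 e1 + c_2 e2 = u; equivalently solve M c = u where the columns of M are e1, e2.
System: 3c_1 + c_2 = -3, -c_1 - c_2 = 1; solving gives c_1 = -1, c_2 = 0.
Check: -e1 + 0·e2 = <-3, 1>.

<-1, 0>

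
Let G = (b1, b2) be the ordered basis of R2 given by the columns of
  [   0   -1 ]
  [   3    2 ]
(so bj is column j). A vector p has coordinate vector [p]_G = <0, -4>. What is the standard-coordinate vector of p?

By definition p = 0·b1 - 4b2.
Summing componentwise gives <4, -8>.

<4, -8>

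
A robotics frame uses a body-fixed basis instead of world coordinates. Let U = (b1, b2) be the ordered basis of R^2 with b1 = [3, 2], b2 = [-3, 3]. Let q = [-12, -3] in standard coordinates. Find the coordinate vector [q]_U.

[q]_U is the unique c with M c = q, where M has columns b1, b2.
System: 3c_1 - 3c_2 = -12, 2c_1 + 3c_2 = -3; solving gives c_1 = -3, c_2 = 1.
Check: -3b1 + b2 = [-12, -3].

[-3, 1]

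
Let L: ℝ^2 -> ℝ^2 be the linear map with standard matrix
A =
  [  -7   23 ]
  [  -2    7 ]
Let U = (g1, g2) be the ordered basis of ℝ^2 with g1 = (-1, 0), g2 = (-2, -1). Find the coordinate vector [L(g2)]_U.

Compute L(g2) = A g2 = (-9, -3) in standard coordinates.
Then write this in U-coordinates: solve for y in y_1 g1 + y_2 g2 = (-9, -3).
This gives y = (3, 3), which is column 2 of [L]_U.

(3, 3)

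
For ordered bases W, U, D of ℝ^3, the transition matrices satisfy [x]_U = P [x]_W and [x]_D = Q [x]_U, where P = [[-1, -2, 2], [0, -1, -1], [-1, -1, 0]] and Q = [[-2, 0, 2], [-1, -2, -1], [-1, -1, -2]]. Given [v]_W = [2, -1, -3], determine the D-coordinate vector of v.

[10, -1, 4]

Apply P to get U-coordinates [-6, 4, -1], then Q to get D-coordinates.
The result is [v]_D = [10, -1, 4].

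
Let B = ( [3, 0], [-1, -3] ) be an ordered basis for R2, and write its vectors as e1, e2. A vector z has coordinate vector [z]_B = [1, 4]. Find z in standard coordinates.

By definition z = e1 + 4e2.
Summing componentwise gives [-1, -12].

[-1, -12]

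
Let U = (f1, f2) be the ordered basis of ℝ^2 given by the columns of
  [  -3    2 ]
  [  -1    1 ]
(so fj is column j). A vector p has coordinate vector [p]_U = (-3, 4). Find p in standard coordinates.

By definition p = -3f1 + 4f2.
Summing componentwise gives (17, 7).

(17, 7)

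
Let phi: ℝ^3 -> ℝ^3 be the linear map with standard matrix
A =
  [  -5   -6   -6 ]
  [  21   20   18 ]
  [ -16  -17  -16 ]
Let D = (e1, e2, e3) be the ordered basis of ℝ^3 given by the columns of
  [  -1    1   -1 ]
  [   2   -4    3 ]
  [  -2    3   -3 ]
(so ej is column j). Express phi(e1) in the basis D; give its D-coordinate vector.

(-1, 3, -1)

Compute phi(e1) = A e1 = (5, -17, 14) in standard coordinates.
Then write this in D-coordinates: solve for y in y_1 e1 + ... + y_3 e3 = (5, -17, 14).
This gives y = (-1, 3, -1), which is column 1 of [phi]_D.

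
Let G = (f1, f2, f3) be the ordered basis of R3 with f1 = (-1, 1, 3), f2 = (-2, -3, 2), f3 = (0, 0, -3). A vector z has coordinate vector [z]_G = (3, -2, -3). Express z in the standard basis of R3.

The coordinates say z = 3f1 - 2f2 - 3f3; adding the scaled basis vectors gives (1, 9, 14).

(1, 9, 14)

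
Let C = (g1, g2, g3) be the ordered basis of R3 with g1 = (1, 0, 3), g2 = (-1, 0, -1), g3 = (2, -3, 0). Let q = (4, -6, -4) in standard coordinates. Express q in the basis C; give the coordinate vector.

Write q = c_1 g1 + ... + c_3 g3 and solve for the c_i.
Row-reducing the augmented matrix [M | q] gives c = (-2, -2, 2).
Check: -2g1 - 2g2 + 2g3 = (4, -6, -4).

(-2, -2, 2)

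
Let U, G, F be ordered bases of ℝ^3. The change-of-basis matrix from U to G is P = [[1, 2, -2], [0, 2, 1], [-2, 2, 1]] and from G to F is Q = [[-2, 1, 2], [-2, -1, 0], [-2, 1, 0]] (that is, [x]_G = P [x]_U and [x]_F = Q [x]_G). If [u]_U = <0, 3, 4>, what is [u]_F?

<34, -6, 14>

Composing the changes, [u]_F = Q P [u]_U.
Q P = [[-6, 2, 7], [-2, -6, 3], [-2, -2, 5]]; applying this to <0, 3, 4> gives <34, -6, 14>.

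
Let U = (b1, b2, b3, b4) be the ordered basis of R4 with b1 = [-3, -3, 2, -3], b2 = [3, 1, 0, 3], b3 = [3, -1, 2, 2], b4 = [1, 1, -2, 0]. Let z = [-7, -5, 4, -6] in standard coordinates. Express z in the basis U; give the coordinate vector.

[1, -1, 0, -1]

Write z = c_1 b1 + ... + c_4 b4 and solve for the c_i.
Gaussian elimination on [M | z] yields c = (1, -1, 0, -1).
Check: b1 - b2 + 0·b3 - b4 = [-7, -5, 4, -6].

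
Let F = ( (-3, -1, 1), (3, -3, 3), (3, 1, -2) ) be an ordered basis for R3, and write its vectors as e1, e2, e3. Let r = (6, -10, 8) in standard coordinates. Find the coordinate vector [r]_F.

Write r = c_1 e1 + ... + c_3 e3 and solve for the c_i.
Solving this 3x3 system gives c = (3, 3, 2).
Check: 3e1 + 3e2 + 2e3 = (6, -10, 8).

(3, 3, 2)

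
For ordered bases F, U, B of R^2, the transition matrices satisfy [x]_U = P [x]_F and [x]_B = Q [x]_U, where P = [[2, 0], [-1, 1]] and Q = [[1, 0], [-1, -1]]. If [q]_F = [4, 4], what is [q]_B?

[8, -8]

Apply P to get U-coordinates [8, 0], then Q to get B-coordinates.
The result is [q]_B = [8, -8].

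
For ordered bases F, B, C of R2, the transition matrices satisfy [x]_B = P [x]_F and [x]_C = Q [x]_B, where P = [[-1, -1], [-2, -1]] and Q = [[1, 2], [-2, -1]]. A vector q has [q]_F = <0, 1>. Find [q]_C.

<-3, 3>

Apply P to get B-coordinates <-1, -1>, then Q to get C-coordinates.
The result is [q]_C = <-3, 3>.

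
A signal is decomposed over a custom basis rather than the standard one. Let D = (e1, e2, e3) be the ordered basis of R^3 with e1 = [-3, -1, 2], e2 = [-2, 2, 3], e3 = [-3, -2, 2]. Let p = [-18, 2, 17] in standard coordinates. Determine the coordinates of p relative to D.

[4, 3, 0]

[p]_D is the unique c with M c = p, where M has columns e1, ..., e3.
Gaussian elimination on [M | p] yields c = (4, 3, 0).
Check: 4e1 + 3e2 + 0·e3 = [-18, 2, 17].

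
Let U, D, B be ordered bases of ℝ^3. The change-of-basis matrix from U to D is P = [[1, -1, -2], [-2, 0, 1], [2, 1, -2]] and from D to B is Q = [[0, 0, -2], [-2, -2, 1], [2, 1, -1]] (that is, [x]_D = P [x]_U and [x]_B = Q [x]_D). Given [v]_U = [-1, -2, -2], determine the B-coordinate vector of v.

[0, -10, 10]

Apply P to get D-coordinates [5, 0, 0], then Q to get B-coordinates.
The result is [v]_B = [0, -10, 10].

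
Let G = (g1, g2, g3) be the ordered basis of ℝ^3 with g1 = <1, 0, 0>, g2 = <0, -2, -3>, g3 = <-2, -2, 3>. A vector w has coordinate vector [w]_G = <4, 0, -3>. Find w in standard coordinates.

<10, 6, -9>

By definition w = 4g1 + 0·g2 - 3g3.
Summing componentwise gives <10, 6, -9>.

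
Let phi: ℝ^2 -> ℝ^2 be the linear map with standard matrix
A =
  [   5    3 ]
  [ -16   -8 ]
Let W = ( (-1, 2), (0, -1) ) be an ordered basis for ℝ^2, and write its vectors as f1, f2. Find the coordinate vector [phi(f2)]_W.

Column 2 of [phi]_W is the W-coordinate vector of phi(f2).
In standard coordinates phi(f2) = A f2 = (-3, 8).
Converting to W: (-3, 8) = 3f1 - 2f2, so the coordinate vector is (3, -2).

(3, -2)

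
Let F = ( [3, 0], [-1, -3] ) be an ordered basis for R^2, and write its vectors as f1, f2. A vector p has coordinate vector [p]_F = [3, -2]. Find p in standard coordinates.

The coordinates say p = 3f1 - 2f2; adding the scaled basis vectors gives [11, 6].

[11, 6]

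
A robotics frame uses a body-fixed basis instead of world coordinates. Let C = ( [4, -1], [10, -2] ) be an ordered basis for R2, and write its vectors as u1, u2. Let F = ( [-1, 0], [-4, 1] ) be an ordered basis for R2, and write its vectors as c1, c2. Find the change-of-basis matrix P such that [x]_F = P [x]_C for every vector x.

[[0, -2], [-1, -2]]

Let M have columns uj and N have columns cj. Then for every x, N [x]_F = x = M [x]_C, so P = N^(-1) M.
Since det N = -1, N^(-1) has integer entries; multiplying gives P = [[0, -2], [-1, -2]].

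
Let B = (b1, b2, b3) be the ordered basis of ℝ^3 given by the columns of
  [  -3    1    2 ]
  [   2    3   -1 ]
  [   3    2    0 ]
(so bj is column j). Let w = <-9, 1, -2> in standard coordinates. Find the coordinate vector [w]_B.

<0, -1, -4>

Write w = c_1 b1 + ... + c_3 b3 and solve for the c_i.
Row-reducing the augmented matrix [M | w] gives c = (0, -1, -4).
Check: 0·b1 - b2 - 4b3 = <-9, 1, -2>.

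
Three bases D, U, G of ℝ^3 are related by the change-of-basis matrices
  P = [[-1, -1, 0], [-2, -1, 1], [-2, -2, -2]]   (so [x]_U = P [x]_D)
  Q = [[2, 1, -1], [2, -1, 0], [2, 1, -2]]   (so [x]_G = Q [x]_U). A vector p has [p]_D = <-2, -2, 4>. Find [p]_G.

<18, -2, 18>

First [p]_U = P [p]_D = <4, 10, 0>.
Then [p]_G = Q [p]_U = <18, -2, 18>.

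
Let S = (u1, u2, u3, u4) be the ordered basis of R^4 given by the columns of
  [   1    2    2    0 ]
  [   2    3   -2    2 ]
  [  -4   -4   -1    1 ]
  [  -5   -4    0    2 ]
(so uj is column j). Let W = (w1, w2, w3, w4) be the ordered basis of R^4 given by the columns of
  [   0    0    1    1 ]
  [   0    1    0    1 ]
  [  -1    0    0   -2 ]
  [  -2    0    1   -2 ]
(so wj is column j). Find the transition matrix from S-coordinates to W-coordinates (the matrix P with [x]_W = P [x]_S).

[[0, 0, 1, -1], [0, 1, -2, 2], [-1, 0, 2, 0], [2, 2, 0, 0]]

Let M have columns uj and N have columns wj. Then for every x, N [x]_W = x = M [x]_S, so P = N^(-1) M.
Since det N = 1, N^(-1) has integer entries; multiplying gives P = [[0, 0, 1, -1], [0, 1, -2, 2], [-1, 0, 2, 0], [2, 2, 0, 0]].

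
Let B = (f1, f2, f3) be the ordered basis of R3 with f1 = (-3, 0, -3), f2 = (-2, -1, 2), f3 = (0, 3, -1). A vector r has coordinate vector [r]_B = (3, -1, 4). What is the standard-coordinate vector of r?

(-7, 13, -15)

The coordinates say r = 3f1 - f2 + 4f3; adding the scaled basis vectors gives (-7, 13, -15).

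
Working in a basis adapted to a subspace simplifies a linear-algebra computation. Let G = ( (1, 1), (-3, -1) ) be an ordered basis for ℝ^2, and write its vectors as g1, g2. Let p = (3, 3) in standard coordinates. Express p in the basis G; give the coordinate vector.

Write p = c_1 g1 + c_2 g2 and solve for the c_i.
System: c_1 - 3c_2 = 3, c_1 - c_2 = 3; solving gives c_1 = 3, c_2 = 0.
Check: 3g1 + 0·g2 = (3, 3).

(3, 0)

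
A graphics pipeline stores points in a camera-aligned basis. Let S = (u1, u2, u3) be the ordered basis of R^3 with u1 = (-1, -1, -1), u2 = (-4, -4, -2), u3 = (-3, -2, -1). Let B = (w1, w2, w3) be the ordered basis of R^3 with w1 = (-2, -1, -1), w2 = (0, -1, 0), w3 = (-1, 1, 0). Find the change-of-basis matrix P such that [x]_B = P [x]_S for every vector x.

[[1, 2, 1], [-1, 2, 2], [-1, 0, 1]]

Column j of P is [uj]_B, since P maps S-coordinates to B-coordinates.
Expressing u1 in B: u1 = w1 - w2 - w3, so column 1 of P is (1, -1, -1).
Doing the same for each uj gives P = [[1, 2, 1], [-1, 2, 2], [-1, 0, 1]].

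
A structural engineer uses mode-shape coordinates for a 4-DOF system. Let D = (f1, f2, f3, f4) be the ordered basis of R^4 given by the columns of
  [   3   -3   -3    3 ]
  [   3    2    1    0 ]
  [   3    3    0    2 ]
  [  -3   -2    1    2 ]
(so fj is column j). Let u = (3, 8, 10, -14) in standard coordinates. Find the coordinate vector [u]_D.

We seek scalars with c_1 f1 + ... + c_4 f4 = u; equivalently solve M c = u where the columns of M are f1, ..., f4.
Solving this 4x4 system gives c = (2, 2, -2, -1).
Check: 2f1 + 2f2 - 2f3 - f4 = (3, 8, 10, -14).

(2, 2, -2, -1)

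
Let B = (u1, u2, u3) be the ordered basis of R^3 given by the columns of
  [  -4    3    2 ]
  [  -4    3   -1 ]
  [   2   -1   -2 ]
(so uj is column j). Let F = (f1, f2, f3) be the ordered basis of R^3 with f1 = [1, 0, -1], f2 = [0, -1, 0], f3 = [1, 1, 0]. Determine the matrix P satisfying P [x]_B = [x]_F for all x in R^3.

[[-2, 1, 2], [2, -1, 1], [-2, 2, 0]]

Take x = uj: its B-coordinates are the j-th standard unit vector, so P e_j — column j of P — equals [uj]_F.
u1 = -2f1 + 2f2 - 2f3, giving column 1 = [-2, 2, -2]; repeating for each j gives P = [[-2, 1, 2], [2, -1, 1], [-2, 2, 0]].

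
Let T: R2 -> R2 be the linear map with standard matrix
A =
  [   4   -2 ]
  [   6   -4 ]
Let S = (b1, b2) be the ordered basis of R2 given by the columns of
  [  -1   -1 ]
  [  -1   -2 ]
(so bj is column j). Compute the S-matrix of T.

[[2, 2], [0, -2]]

With P the matrix whose columns are b1, b2, [T]_S = P^(-1) A P.
Column by column: T(b1) = A b1 = (-2, -2); its S-coordinates (2, 0) give column 1.
Continuing for each basis vector yields [T]_S = [[2, 2], [0, -2]].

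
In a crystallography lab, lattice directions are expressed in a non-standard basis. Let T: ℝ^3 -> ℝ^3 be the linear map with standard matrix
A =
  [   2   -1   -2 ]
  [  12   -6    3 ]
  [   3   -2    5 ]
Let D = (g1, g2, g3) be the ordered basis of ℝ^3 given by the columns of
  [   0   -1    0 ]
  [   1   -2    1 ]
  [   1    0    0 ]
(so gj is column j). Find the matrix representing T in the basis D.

[[3, 1, -2], [3, 0, 1], [0, -1, -2]]

The j-th column of [T]_D is [T(gj)]_D.
T(g1) = A g1 = <-3, -3, 3> = 3g1 + 3g2 + 0·g3, so column 1 is <3, 3, 0>.
Repeating for g2, g3 and assembling the columns gives [[3, 1, -2], [3, 0, 1], [0, -1, -2]].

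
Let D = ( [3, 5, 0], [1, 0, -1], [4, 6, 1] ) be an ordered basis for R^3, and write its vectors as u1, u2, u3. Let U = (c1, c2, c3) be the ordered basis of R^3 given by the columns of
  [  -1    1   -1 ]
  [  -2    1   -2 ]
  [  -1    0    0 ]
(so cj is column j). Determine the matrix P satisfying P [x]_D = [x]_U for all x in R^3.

[[0, 1, -1], [1, 2, 2], [-2, 0, -1]]

Column j of P is [uj]_U, since P maps D-coordinates to U-coordinates.
Expressing u1 in U: u1 = 0·c1 + c2 - 2c3, so column 1 of P is [0, 1, -2].
Doing the same for each uj gives P = [[0, 1, -1], [1, 2, 2], [-2, 0, -1]].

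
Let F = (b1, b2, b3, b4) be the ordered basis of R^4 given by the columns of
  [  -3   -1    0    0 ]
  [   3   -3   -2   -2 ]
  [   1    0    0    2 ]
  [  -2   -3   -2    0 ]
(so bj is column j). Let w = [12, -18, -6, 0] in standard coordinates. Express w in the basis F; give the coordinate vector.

[-4, 0, 4, -1]

We seek scalars with c_1 b1 + ... + c_4 b4 = w; equivalently solve M c = w where the columns of M are b1, ..., b4.
Row-reducing the augmented matrix [M | w] gives c = (-4, 0, 4, -1).
Check: -4b1 + 0·b2 + 4b3 - b4 = [12, -18, -6, 0].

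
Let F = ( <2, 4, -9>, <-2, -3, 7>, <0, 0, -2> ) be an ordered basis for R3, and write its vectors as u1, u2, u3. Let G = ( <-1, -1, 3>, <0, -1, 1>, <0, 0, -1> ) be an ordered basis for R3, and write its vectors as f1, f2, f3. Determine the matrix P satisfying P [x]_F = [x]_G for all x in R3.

Column j of P is [uj]_G, since P maps F-coordinates to G-coordinates.
Expressing u1 in G: u1 = -2f1 - 2f2 + f3, so column 1 of P is <-2, -2, 1>.
Doing the same for each uj gives P = [[-2, 2, 0], [-2, 1, 0], [1, 0, 2]].

[[-2, 2, 0], [-2, 1, 0], [1, 0, 2]]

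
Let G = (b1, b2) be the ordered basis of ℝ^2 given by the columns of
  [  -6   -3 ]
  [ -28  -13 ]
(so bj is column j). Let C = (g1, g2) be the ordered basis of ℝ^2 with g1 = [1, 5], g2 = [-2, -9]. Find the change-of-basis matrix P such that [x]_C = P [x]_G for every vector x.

[[-2, 1], [2, 2]]

Column j of P is [bj]_C, since P maps G-coordinates to C-coordinates.
Expressing b1 in C: b1 = -2g1 + 2g2, so column 1 of P is [-2, 2].
Doing the same for each bj gives P = [[-2, 1], [2, 2]].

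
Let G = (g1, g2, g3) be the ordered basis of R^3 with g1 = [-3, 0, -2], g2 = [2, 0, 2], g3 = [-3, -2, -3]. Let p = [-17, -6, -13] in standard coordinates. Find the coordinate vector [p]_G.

[4, 2, 3]

[p]_G is the unique c with M c = p, where M has columns g1, ..., g3.
Gaussian elimination on [M | p] yields c = (4, 2, 3).
Check: 4g1 + 2g2 + 3g3 = [-17, -6, -13].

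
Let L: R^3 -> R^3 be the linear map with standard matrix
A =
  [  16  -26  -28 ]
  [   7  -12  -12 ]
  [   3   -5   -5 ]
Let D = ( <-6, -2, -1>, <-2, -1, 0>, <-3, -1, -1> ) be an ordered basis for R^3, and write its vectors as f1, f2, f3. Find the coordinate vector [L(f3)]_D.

<1, -3, -2>

Compute L(f3) = A f3 = <6, 3, 1> in standard coordinates.
Then write this in D-coordinates: solve for y in y_1 f1 + ... + y_3 f3 = <6, 3, 1>.
This gives y = <1, -3, -2>, which is column 3 of [L]_D.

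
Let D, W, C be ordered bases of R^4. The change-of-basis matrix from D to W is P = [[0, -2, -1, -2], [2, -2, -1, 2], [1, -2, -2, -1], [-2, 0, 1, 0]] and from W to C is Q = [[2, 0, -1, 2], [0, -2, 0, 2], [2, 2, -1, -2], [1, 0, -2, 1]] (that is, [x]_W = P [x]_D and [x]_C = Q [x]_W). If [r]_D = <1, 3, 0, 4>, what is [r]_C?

<-23, -12, -7, 2>

First [r]_W = P [r]_D = <-14, 4, -9, -2>.
Then [r]_C = Q [r]_W = <-23, -12, -7, 2>.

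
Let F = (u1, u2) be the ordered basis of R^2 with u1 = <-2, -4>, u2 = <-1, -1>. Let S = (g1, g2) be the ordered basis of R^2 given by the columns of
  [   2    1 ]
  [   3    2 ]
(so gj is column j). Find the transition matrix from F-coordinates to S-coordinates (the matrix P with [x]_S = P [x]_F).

Let M have columns uj and N have columns gj. Then for every x, N [x]_S = x = M [x]_F, so P = N^(-1) M.
Since det N = 1, N^(-1) has integer entries; multiplying gives P = [[0, -1], [-2, 1]].

[[0, -1], [-2, 1]]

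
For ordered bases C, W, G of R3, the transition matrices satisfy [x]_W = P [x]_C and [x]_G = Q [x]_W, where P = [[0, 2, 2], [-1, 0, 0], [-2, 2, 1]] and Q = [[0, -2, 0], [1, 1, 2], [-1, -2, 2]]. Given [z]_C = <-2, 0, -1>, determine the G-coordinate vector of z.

<-4, 6, 4>

First [z]_W = P [z]_C = <-2, 2, 3>.
Then [z]_G = Q [z]_W = <-4, 6, 4>.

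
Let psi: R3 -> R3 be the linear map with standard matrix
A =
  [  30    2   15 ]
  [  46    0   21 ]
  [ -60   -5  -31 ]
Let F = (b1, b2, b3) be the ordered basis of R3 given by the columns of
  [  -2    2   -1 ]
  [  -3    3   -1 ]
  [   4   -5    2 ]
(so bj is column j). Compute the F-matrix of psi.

[[3, 2, 3], [1, -2, 1], [2, 1, -2]]

Let P have columns b1, ..., b3. Then [psi]_F = P^(-1) A P.
Here det P = -1, so P^(-1) is integer; computing A P first and then P^(-1)(A P) gives [[3, 2, 3], [1, -2, 1], [2, 1, -2]].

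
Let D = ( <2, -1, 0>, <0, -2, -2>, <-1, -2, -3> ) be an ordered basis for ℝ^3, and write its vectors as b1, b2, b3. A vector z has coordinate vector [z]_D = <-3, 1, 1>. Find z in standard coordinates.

The coordinates say z = -3b1 + b2 + b3; adding the scaled basis vectors gives <-7, -1, -5>.

<-7, -1, -5>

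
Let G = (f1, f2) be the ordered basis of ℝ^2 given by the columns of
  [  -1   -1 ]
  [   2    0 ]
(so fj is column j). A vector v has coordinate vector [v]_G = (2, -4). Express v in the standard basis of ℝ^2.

By definition v = 2f1 - 4f2.
Summing componentwise gives (2, 4).

(2, 4)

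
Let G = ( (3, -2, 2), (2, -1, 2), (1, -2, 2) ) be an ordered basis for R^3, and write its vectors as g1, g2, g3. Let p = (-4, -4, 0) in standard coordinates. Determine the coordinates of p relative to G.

(0, -4, 4)

Write p = c_1 g1 + ... + c_3 g3 and solve for the c_i.
Row-reducing the augmented matrix [M | p] gives c = (0, -4, 4).
Check: 0·g1 - 4g2 + 4g3 = (-4, -4, 0).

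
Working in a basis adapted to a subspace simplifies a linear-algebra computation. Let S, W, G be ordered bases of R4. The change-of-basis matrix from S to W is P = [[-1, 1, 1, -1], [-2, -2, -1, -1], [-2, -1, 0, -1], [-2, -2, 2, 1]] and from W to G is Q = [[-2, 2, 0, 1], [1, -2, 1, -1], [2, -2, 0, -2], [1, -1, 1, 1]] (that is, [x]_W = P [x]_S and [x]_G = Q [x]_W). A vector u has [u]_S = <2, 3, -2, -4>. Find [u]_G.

Apply P to get W-coordinates <3, -4, -3, -18>, then Q to get G-coordinates.
The result is [u]_G = <-32, 26, 50, -14>.

<-32, 26, 50, -14>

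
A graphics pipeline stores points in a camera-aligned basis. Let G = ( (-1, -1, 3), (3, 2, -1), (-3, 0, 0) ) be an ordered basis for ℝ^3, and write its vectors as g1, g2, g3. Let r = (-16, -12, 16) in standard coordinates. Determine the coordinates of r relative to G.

Write r = c_1 g1 + ... + c_3 g3 and solve for the c_i.
Row-reducing the augmented matrix [M | r] gives c = (4, -4, 0).
Check: 4g1 - 4g2 + 0·g3 = (-16, -12, 16).

(4, -4, 0)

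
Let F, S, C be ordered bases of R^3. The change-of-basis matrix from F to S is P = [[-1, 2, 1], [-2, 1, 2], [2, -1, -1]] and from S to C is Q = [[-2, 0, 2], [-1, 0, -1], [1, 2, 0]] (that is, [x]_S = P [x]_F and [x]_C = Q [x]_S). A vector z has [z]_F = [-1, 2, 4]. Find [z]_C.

Composing the changes, [z]_C = Q P [z]_F.
Q P = [[6, -6, -4], [-1, -1, 0], [-5, 4, 5]]; applying this to [-1, 2, 4] gives [-34, -1, 33].

[-34, -1, 33]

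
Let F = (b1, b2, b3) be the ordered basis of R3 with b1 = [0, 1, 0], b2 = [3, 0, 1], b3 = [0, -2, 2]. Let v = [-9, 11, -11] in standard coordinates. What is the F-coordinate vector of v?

We seek scalars with c_1 b1 + ... + c_3 b3 = v; equivalently solve M c = v where the columns of M are b1, ..., b3.
Gaussian elimination on [M | v] yields c = (3, -3, -4).
Check: 3b1 - 3b2 - 4b3 = [-9, 11, -11].

[3, -3, -4]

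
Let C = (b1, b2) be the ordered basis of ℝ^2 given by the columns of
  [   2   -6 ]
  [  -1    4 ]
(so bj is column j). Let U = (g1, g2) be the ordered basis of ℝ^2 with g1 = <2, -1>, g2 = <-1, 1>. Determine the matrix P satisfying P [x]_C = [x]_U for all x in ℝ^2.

Take x = bj: its C-coordinates are the j-th standard unit vector, so P e_j — column j of P — equals [bj]_U.
b1 = g1 + 0·g2, giving column 1 = <1, 0>; repeating for each j gives P = [[1, -2], [0, 2]].

[[1, -2], [0, 2]]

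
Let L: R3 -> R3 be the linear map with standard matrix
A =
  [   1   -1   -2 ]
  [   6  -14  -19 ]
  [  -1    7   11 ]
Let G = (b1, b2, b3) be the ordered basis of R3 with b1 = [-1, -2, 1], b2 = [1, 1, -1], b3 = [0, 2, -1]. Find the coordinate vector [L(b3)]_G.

Column 3 of [L]_G is the G-coordinate vector of L(b3).
In standard coordinates L(b3) = A b3 = [0, -9, 3].
Converting to G: [0, -9, 3] = 3b1 + 3b2 - 3b3, so the coordinate vector is [3, 3, -3].

[3, 3, -3]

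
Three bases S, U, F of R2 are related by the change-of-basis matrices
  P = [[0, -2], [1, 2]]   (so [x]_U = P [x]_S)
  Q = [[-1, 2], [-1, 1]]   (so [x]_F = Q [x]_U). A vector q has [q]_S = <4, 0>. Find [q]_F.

Composing the changes, [q]_F = Q P [q]_S.
Q P = [[2, 6], [1, 4]]; applying this to <4, 0> gives <8, 4>.

<8, 4>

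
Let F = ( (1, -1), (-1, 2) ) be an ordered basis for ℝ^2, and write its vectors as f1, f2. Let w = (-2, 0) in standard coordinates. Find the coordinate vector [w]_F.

[w]_F is the unique c with M c = w, where M has columns f1, f2.
System: c_1 - c_2 = -2, -c_1 + 2c_2 = 0; solving gives c_1 = -4, c_2 = -2.
Check: -4f1 - 2f2 = (-2, 0).

(-4, -2)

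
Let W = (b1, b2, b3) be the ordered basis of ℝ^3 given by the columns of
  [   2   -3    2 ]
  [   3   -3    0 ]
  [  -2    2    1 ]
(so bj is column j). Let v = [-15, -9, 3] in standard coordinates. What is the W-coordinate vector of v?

[0, 3, -3]

[v]_W is the unique c with M c = v, where M has columns b1, ..., b3.
Solving this 3x3 system gives c = (0, 3, -3).
Check: 0·b1 + 3b2 - 3b3 = [-15, -9, 3].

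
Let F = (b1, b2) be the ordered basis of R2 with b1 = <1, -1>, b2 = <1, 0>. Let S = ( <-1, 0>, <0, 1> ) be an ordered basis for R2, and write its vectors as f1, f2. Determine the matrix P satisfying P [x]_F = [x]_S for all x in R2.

Take x = bj: its F-coordinates are the j-th standard unit vector, so P e_j — column j of P — equals [bj]_S.
b1 = -f1 - f2, giving column 1 = <-1, -1>; repeating for each j gives P = [[-1, -1], [-1, 0]].

[[-1, -1], [-1, 0]]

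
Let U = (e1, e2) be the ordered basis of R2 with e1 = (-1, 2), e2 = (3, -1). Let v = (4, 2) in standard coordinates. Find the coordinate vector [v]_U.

(2, 2)

Write v = c_1 e1 + c_2 e2 and solve for the c_i.
System: -c_1 + 3c_2 = 4, 2c_1 - c_2 = 2; solving gives c_1 = 2, c_2 = 2.
Check: 2e1 + 2e2 = (4, 2).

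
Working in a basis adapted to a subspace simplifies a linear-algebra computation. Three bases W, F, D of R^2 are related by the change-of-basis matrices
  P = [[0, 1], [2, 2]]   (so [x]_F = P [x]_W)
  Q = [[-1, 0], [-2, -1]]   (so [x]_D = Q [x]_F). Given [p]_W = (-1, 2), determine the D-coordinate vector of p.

Composing the changes, [p]_D = Q P [p]_W.
Q P = [[0, -1], [-2, -4]]; applying this to (-1, 2) gives (-2, -6).

(-2, -6)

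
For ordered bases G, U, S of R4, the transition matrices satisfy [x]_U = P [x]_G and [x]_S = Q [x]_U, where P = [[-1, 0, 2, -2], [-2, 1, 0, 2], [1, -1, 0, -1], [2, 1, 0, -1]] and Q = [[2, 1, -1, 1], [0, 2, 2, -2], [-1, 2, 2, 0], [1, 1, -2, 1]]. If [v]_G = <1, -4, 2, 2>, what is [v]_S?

<-11, 10, 3, -13>

Apply P to get U-coordinates <-1, -2, 3, -4>, then Q to get S-coordinates.
The result is [v]_S = <-11, 10, 3, -13>.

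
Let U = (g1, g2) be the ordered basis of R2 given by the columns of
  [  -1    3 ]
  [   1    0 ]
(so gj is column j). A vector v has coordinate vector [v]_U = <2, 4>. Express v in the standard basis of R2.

<10, 2>

The coordinates say v = 2g1 + 4g2; adding the scaled basis vectors gives <10, 2>.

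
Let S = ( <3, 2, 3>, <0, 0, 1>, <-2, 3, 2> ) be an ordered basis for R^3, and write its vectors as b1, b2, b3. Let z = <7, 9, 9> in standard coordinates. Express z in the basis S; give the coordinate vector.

<3, -2, 1>

Write z = c_1 b1 + ... + c_3 b3 and solve for the c_i.
Solving this 3x3 system gives c = (3, -2, 1).
Check: 3b1 - 2b2 + b3 = <7, 9, 9>.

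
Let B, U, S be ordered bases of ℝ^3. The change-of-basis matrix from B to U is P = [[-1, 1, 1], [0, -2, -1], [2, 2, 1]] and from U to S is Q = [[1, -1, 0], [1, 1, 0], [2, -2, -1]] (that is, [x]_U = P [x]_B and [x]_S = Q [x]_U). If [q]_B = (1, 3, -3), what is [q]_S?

First [q]_U = P [q]_B = (-1, -3, 5).
Then [q]_S = Q [q]_U = (2, -4, -1).

(2, -4, -1)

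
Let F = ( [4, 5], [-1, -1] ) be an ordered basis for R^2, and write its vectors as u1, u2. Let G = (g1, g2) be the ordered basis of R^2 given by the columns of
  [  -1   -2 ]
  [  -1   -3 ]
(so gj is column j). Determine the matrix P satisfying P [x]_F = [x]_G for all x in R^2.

[[-2, 1], [-1, 0]]

Take x = uj: its F-coordinates are the j-th standard unit vector, so P e_j — column j of P — equals [uj]_G.
u1 = -2g1 - g2, giving column 1 = [-2, -1]; repeating for each j gives P = [[-2, 1], [-1, 0]].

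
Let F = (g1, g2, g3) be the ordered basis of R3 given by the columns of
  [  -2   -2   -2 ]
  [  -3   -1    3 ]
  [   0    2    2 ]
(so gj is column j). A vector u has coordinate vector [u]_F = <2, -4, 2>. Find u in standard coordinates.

<0, 4, -4>

By definition u = 2g1 - 4g2 + 2g3.
Summing componentwise gives <0, 4, -4>.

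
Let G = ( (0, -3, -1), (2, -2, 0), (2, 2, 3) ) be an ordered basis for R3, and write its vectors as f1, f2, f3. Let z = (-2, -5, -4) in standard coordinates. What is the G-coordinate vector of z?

(1, 0, -1)

Write z = c_1 f1 + ... + c_3 f3 and solve for the c_i.
Gaussian elimination on [M | z] yields c = (1, 0, -1).
Check: f1 + 0·f2 - f3 = (-2, -5, -4).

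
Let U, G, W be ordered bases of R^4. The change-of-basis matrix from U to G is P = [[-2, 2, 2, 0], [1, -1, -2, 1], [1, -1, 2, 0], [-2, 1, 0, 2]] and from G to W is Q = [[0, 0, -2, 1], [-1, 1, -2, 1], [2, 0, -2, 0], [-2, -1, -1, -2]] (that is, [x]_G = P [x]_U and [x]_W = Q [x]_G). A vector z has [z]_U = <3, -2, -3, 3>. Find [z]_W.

<0, 30, -30, 23>

First [z]_G = P [z]_U = <-16, 14, -1, -2>.
Then [z]_W = Q [z]_G = <0, 30, -30, 23>.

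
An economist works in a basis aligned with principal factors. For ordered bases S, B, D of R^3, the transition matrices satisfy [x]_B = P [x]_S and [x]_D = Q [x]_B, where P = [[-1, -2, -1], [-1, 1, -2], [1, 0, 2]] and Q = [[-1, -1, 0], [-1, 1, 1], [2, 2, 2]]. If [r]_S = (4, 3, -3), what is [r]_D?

Composing the changes, [r]_D = Q P [r]_S.
Q P = [[2, 1, 3], [1, 3, 1], [-2, -2, -2]]; applying this to (4, 3, -3) gives (2, 10, -8).

(2, 10, -8)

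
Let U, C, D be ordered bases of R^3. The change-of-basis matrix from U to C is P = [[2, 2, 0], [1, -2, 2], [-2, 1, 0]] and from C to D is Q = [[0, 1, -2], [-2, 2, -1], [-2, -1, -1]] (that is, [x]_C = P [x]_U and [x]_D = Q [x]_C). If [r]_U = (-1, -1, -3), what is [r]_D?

Apply P to get C-coordinates (-4, -5, 1), then Q to get D-coordinates.
The result is [r]_D = (-7, -3, 12).

(-7, -3, 12)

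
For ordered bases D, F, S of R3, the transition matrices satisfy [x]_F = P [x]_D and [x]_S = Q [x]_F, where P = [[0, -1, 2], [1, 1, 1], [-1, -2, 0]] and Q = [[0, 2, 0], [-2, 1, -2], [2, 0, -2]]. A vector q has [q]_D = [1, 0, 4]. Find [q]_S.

[10, -9, 18]

Composing the changes, [q]_S = Q P [q]_D.
Q P = [[2, 2, 2], [3, 7, -3], [2, 2, 4]]; applying this to [1, 0, 4] gives [10, -9, 18].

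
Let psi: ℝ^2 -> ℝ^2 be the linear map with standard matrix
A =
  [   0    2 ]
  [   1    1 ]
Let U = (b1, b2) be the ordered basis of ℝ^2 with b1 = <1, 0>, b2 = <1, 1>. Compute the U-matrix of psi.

[[-1, 0], [1, 2]]

The j-th column of [psi]_U is [psi(bj)]_U.
psi(b1) = A b1 = <0, 1> = -b1 + b2, so column 1 is <-1, 1>.
Repeating for b2 and assembling the columns gives [[-1, 0], [1, 2]].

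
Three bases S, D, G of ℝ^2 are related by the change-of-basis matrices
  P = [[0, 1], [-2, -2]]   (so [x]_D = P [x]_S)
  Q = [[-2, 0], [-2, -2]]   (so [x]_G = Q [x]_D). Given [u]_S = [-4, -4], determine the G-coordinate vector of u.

Apply P to get D-coordinates [-4, 16], then Q to get G-coordinates.
The result is [u]_G = [8, -24].

[8, -24]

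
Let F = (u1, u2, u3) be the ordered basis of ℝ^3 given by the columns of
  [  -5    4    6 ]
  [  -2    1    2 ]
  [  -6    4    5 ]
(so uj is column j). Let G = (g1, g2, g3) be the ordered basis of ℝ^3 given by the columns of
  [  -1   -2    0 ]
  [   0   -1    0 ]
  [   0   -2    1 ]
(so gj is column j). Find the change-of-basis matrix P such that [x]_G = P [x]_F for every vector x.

[[1, -2, -2], [2, -1, -2], [-2, 2, 1]]

Take x = uj: its F-coordinates are the j-th standard unit vector, so P e_j — column j of P — equals [uj]_G.
u1 = g1 + 2g2 - 2g3, giving column 1 = [1, 2, -2]; repeating for each j gives P = [[1, -2, -2], [2, -1, -2], [-2, 2, 1]].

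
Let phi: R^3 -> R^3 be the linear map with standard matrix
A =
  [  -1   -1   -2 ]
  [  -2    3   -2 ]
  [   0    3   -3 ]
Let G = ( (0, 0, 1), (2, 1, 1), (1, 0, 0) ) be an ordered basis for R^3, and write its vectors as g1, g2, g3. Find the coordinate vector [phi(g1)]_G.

(-1, -2, 2)

Column 1 of [phi]_G is the G-coordinate vector of phi(g1).
In standard coordinates phi(g1) = A g1 = (-2, -2, -3).
Converting to G: (-2, -2, -3) = -g1 - 2g2 + 2g3, so the coordinate vector is (-1, -2, 2).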